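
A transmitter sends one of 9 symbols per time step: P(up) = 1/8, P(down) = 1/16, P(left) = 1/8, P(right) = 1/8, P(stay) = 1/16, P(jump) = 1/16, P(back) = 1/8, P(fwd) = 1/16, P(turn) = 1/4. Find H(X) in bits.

3 bits

Each probability is a power of 1/2, so log₂(1/p) is an integer.
H = Σ p·log₂(1/p) = 1/8·3 + 1/16·4 + 1/8·3 + 1/8·3 + 1/16·4 + 1/16·4 + 1/8·3 + 1/16·4 + 1/4·2 = 3 bits.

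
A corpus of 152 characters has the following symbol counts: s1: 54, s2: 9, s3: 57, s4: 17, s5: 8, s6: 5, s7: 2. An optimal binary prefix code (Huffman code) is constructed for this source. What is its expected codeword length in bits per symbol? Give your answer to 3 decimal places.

2.197 bits/symbol

Probabilities are the counts divided by 152.
Repeatedly combine the two least-probable nodes; the expected code length is the sum of the merged weights.
merge 1/76 + 5/152 → 7/152
merge 7/152 + 1/19 → 15/152
merge 9/152 + 15/152 → 3/19
merge 17/152 + 3/19 → 41/152
merge 41/152 + 27/76 → 5/8
merge 3/8 + 5/8 → 1
L = 7/152 + 15/152 + 3/19 + 41/152 + 5/8 + 1 = 167/76 ≈ 2.197 bits/symbol.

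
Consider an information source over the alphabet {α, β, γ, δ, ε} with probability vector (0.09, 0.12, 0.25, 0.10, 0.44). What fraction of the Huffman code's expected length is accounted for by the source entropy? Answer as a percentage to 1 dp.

98.7%

Entropy H = −Σ p log₂ p ≈ 2.0331 bits.
Huffman merges: 9/100+1/10→19/100; 3/25+19/100→31/100; 1/4+31/100→14/25; 11/25+14/25→1. L = 103/50 ≈ 2.0600.
Efficiency = H/L = 2.0331/2.0600 = 98.7%.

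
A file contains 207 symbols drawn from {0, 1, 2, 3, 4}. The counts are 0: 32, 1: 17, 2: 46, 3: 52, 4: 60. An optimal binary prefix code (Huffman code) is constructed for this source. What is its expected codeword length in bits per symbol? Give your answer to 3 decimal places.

2.237 bits/symbol

Probabilities are the counts divided by 207.
Repeatedly combine the two least-probable nodes; the expected code length is the sum of the merged weights.
merge 17/207 + 32/207 → 49/207
merge 2/9 + 49/207 → 95/207
merge 52/207 + 20/69 → 112/207
merge 95/207 + 112/207 → 1
L = 49/207 + 95/207 + 112/207 + 1 = 463/207 ≈ 2.237 bits/symbol.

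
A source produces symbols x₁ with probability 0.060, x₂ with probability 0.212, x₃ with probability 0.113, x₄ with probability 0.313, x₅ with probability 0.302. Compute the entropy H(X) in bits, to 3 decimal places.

2.120 bits

H = −Σ pᵢ log₂ pᵢ.
−0.060·log₂(0.060) = 0.2435
−0.212·log₂(0.212) = 0.4744
−0.113·log₂(0.113) = 0.3555
−0.313·log₂(0.313) = 0.5245
−0.302·log₂(0.302) = 0.5217
Sum ≈ 2.1196 → 2.120 bits.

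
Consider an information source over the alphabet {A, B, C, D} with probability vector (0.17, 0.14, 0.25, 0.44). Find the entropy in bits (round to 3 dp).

H = −Σ pᵢ log₂ pᵢ.
−0.17·log₂(0.17) = 0.4346
−0.14·log₂(0.14) = 0.3971
−0.25·log₂(0.25) = 0.5000
−0.44·log₂(0.44) = 0.5211
Sum ≈ 1.8528 → 1.853 bits.

1.853 bits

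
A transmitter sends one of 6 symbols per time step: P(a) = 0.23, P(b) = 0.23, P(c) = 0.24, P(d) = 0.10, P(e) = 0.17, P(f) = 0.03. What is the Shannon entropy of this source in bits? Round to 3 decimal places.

2.388 bits

H = −Σ pᵢ log₂ pᵢ.
−0.23·log₂(0.23) = 0.4877
−0.23·log₂(0.23) = 0.4877
−0.24·log₂(0.24) = 0.4941
−0.10·log₂(0.10) = 0.3322
−0.17·log₂(0.17) = 0.4346
−0.03·log₂(0.03) = 0.1518
Sum ≈ 2.3880 → 2.388 bits.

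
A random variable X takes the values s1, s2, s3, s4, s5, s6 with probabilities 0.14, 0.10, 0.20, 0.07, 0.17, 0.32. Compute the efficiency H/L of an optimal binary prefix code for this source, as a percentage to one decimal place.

97.7%

Entropy H = −Σ p log₂ p ≈ 2.4229 bits.
Huffman merges: 7/100+1/10→17/100; 7/50+17/100→31/100; 17/100+1/5→37/100; 31/100+8/25→63/100; 37/100+63/100→1. L = 62/25 ≈ 2.4800.
Efficiency = H/L = 2.4229/2.4800 = 97.7%.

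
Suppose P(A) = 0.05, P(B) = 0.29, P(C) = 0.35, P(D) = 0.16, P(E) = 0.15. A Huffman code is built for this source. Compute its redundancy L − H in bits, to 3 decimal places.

Entropy H = −Σ p log₂ p ≈ 2.0977 bits.
Huffman merges: 1/20+3/20→1/5; 4/25+1/5→9/25; 29/100+7/20→16/25; 9/25+16/25→1. L = 11/5 ≈ 2.2000.
L − H = 2.2000 − 2.0977 = 0.102 bits.

0.102 bits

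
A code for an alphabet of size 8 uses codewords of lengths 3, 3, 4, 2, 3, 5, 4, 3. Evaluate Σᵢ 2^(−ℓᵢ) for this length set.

0.90625

With common denominator 2^5 = 32: Σ 2^(−ℓᵢ) = 4/32 + 4/32 + 2/32 + 8/32 + 4/32 + 1/32 + 2/32 + 4/32 = 29/32 = 0.90625.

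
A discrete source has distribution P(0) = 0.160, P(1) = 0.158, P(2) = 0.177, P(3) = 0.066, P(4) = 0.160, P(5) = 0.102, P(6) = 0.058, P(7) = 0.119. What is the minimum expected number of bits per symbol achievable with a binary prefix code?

Repeatedly combine the two least-probable nodes; the expected code length is the sum of the merged weights.
merge 29/500 + 33/500 → 31/250
merge 51/500 + 119/1000 → 221/1000
merge 31/250 + 79/500 → 141/500
merge 4/25 + 4/25 → 8/25
merge 177/1000 + 221/1000 → 199/500
merge 141/500 + 8/25 → 301/500
merge 199/500 + 301/500 → 1
L = 31/250 + 221/1000 + 141/500 + 8/25 + 199/500 + 301/500 + 1 = 2947/1000 = 2.947 bits/symbol.

2.947 bits/symbol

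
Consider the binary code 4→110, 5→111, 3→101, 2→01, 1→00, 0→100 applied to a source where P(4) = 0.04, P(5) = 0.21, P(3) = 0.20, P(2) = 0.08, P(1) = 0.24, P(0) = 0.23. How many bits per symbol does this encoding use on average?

2.68 bits/symbol

L̄ = Σ pᵢ·ℓᵢ = 0.04·3 + 0.21·3 + 0.20·3 + 0.08·2 + 0.24·2 + 0.23·3 = 2.68 bits/symbol.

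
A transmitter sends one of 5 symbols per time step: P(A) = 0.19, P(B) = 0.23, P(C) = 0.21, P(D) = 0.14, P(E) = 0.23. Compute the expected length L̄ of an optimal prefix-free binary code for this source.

Repeatedly combine the two least-probable nodes; the expected code length is the sum of the merged weights.
merge 7/50 + 19/100 → 33/100
merge 21/100 + 23/100 → 11/25
merge 23/100 + 33/100 → 14/25
merge 11/25 + 14/25 → 1
L = 33/100 + 11/25 + 14/25 + 1 = 233/100 = 2.33 bits/symbol.

2.33 bits/symbol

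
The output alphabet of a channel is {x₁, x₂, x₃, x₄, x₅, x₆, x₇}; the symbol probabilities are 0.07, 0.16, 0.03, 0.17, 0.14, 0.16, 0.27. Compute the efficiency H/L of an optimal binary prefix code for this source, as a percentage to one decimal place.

98.0%

Entropy H = −Σ p log₂ p ≈ 2.6081 bits.
Huffman merges: 3/100+7/100→1/10; 1/10+7/50→6/25; 4/25+4/25→8/25; 17/100+6/25→41/100; 27/100+8/25→59/100; 41/100+59/100→1. L = 133/50 ≈ 2.6600.
Efficiency = H/L = 2.6081/2.6600 = 98.0%.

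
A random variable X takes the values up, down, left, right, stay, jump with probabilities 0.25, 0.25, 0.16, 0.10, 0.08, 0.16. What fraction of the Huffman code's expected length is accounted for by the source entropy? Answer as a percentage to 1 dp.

Entropy H = −Σ p log₂ p ≈ 2.4697 bits.
Huffman merges: 2/25+1/10→9/50; 4/25+4/25→8/25; 9/50+1/4→43/100; 1/4+8/25→57/100; 43/100+57/100→1. L = 5/2 ≈ 2.5000.
Efficiency = H/L = 2.4697/2.5000 = 98.8%.

98.8%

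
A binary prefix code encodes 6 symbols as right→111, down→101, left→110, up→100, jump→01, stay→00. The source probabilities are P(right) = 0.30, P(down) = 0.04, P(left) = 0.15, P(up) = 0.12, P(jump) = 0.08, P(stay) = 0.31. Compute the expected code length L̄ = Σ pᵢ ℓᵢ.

2.61 bits/symbol

L̄ = Σ pᵢ·ℓᵢ = 0.30·3 + 0.04·3 + 0.15·3 + 0.12·3 + 0.08·2 + 0.31·2 = 2.61 bits/symbol.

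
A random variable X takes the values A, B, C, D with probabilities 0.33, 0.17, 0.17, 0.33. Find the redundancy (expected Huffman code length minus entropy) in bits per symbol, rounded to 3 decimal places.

0.075 bits

Entropy H = −Σ p log₂ p ≈ 1.9248 bits.
Huffman merges: 17/100+17/100→17/50; 33/100+33/100→33/50; 17/50+33/50→1. L = 2 ≈ 2.0000.
L − H = 2.0000 − 1.9248 = 0.075 bits.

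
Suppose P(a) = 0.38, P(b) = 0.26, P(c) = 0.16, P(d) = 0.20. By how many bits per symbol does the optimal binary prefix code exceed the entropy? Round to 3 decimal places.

Entropy H = −Σ p log₂ p ≈ 1.9231 bits.
Huffman merges: 4/25+1/5→9/25; 13/50+9/25→31/50; 19/50+31/50→1. L = 99/50 ≈ 1.9800.
L − H = 1.9800 − 1.9231 = 0.057 bits.

0.057 bits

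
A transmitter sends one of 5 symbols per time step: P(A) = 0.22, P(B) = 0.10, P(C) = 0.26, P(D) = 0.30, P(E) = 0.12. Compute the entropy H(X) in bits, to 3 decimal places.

H = −Σ pᵢ log₂ pᵢ.
−0.22·log₂(0.22) = 0.4806
−0.10·log₂(0.10) = 0.3322
−0.26·log₂(0.26) = 0.5053
−0.30·log₂(0.30) = 0.5211
−0.12·log₂(0.12) = 0.3671
Sum ≈ 2.2062 → 2.206 bits.

2.206 bits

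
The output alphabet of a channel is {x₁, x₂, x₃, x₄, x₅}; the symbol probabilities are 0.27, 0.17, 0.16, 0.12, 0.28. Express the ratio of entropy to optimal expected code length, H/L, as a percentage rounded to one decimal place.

Entropy H = −Σ p log₂ p ≈ 2.2489 bits.
Huffman merges: 3/25+4/25→7/25; 17/100+27/100→11/25; 7/25+7/25→14/25; 11/25+14/25→1. L = 57/25 ≈ 2.2800.
Efficiency = H/L = 2.2489/2.2800 = 98.6%.

98.6%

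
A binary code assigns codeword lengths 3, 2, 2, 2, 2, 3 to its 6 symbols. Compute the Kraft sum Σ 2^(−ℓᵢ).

1.25

With common denominator 2^3 = 8: Σ 2^(−ℓᵢ) = 1/8 + 2/8 + 2/8 + 2/8 + 2/8 + 1/8 = 10/8 = 1.25.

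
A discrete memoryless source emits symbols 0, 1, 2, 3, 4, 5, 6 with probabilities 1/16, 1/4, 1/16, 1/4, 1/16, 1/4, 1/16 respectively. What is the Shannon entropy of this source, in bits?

2.5 bits

Each probability is a power of 1/2, so log₂(1/p) is an integer.
H = Σ p·log₂(1/p) = 1/16·4 + 1/4·2 + 1/16·4 + 1/4·2 + 1/16·4 + 1/4·2 + 1/16·4 = 2.5 bits.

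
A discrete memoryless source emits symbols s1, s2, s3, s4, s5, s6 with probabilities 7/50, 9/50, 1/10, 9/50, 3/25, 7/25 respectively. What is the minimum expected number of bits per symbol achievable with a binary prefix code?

2.54 bits/symbol

Repeatedly combine the two least-probable nodes; the expected code length is the sum of the merged weights.
merge 1/10 + 3/25 → 11/50
merge 7/50 + 9/50 → 8/25
merge 9/50 + 11/50 → 2/5
merge 7/25 + 8/25 → 3/5
merge 2/5 + 3/5 → 1
L = 11/50 + 8/25 + 2/5 + 3/5 + 1 = 127/50 = 2.54 bits/symbol.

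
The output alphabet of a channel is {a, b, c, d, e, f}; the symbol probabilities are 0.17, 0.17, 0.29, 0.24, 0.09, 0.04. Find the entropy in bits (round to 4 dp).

2.3796 bits

H = −Σ pᵢ log₂ pᵢ.
−0.17·log₂(0.17) = 0.4346
−0.17·log₂(0.17) = 0.4346
−0.29·log₂(0.29) = 0.5179
−0.24·log₂(0.24) = 0.4941
−0.09·log₂(0.09) = 0.3127
−0.04·log₂(0.04) = 0.1858
Sum ≈ 2.3796 → 2.3796 bits.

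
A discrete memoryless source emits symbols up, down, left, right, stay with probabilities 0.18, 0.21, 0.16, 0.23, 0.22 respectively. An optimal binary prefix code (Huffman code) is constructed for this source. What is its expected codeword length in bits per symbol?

2.34 bits/symbol

Repeatedly combine the two least-probable nodes; the expected code length is the sum of the merged weights.
merge 4/25 + 9/50 → 17/50
merge 21/100 + 11/50 → 43/100
merge 23/100 + 17/50 → 57/100
merge 43/100 + 57/100 → 1
L = 17/50 + 43/100 + 57/100 + 1 = 117/50 = 2.34 bits/symbol.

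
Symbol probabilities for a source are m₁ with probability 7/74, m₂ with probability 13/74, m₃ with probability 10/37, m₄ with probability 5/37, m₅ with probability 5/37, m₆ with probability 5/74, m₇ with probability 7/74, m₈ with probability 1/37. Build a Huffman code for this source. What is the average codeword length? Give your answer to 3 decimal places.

2.824 bits/symbol

Repeatedly combine the two least-probable nodes; the expected code length is the sum of the merged weights.
merge 1/37 + 5/74 → 7/74
merge 7/74 + 7/74 → 7/37
merge 7/74 + 5/37 → 17/74
merge 5/37 + 13/74 → 23/74
merge 7/37 + 17/74 → 31/74
merge 10/37 + 23/74 → 43/74
merge 31/74 + 43/74 → 1
L = 7/74 + 7/37 + 17/74 + 23/74 + 31/74 + 43/74 + 1 = 209/74 ≈ 2.824 bits/symbol.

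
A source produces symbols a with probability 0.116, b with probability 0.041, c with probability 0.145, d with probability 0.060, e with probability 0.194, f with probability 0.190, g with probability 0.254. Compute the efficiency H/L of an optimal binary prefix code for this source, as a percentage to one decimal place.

Entropy H = −Σ p log₂ p ≈ 2.6133 bits.
Huffman merges: 41/1000+3/50→101/1000; 101/1000+29/250→217/1000; 29/200+19/100→67/200; 97/500+217/1000→411/1000; 127/500+67/200→589/1000; 411/1000+589/1000→1. L = 2653/1000 ≈ 2.6530.
Efficiency = H/L = 2.6133/2.6530 = 98.5%.

98.5%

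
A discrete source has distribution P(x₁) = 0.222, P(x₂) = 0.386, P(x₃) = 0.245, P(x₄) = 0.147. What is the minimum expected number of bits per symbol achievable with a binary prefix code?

Repeatedly combine the two least-probable nodes; the expected code length is the sum of the merged weights.
merge 147/1000 + 111/500 → 369/1000
merge 49/200 + 369/1000 → 307/500
merge 193/500 + 307/500 → 1
L = 369/1000 + 307/500 + 1 = 1983/1000 = 1.983 bits/symbol.

1.983 bits/symbol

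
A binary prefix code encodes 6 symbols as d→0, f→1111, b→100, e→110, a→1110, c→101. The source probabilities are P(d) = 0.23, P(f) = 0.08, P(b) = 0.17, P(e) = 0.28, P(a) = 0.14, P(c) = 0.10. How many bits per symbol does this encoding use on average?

2.76 bits/symbol

L̄ = Σ pᵢ·ℓᵢ = 0.23·1 + 0.08·4 + 0.17·3 + 0.28·3 + 0.14·4 + 0.10·3 = 2.76 bits/symbol.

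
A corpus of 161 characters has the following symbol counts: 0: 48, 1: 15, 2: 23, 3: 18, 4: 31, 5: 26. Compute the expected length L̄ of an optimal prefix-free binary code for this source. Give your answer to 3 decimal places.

2.509 bits/symbol

Probabilities are the counts divided by 161.
Repeatedly combine the two least-probable nodes; the expected code length is the sum of the merged weights.
merge 15/161 + 18/161 → 33/161
merge 1/7 + 26/161 → 7/23
merge 31/161 + 33/161 → 64/161
merge 48/161 + 7/23 → 97/161
merge 64/161 + 97/161 → 1
L = 33/161 + 7/23 + 64/161 + 97/161 + 1 = 404/161 ≈ 2.509 bits/symbol.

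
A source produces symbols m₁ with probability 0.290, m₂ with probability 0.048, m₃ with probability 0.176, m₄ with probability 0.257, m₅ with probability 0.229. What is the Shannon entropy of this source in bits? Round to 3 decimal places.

2.160 bits

H = −Σ pᵢ log₂ pᵢ.
−0.290·log₂(0.290) = 0.5179
−0.048·log₂(0.048) = 0.2103
−0.176·log₂(0.176) = 0.4411
−0.257·log₂(0.257) = 0.5038
−0.229·log₂(0.229) = 0.4870
Sum ≈ 2.1600 → 2.160 bits.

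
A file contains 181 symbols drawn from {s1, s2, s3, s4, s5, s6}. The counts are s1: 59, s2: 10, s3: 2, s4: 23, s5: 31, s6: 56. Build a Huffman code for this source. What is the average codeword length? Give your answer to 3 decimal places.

Probabilities are the counts divided by 181.
Repeatedly combine the two least-probable nodes; the expected code length is the sum of the merged weights.
merge 2/181 + 10/181 → 12/181
merge 12/181 + 23/181 → 35/181
merge 31/181 + 35/181 → 66/181
merge 56/181 + 59/181 → 115/181
merge 66/181 + 115/181 → 1
L = 12/181 + 35/181 + 66/181 + 115/181 + 1 = 409/181 ≈ 2.260 bits/symbol.

2.260 bits/symbol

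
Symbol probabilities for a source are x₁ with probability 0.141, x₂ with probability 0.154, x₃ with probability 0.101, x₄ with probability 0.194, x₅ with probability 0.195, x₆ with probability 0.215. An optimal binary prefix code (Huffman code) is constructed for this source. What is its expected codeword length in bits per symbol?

Repeatedly combine the two least-probable nodes; the expected code length is the sum of the merged weights.
merge 101/1000 + 141/1000 → 121/500
merge 77/500 + 97/500 → 87/250
merge 39/200 + 43/200 → 41/100
merge 121/500 + 87/250 → 59/100
merge 41/100 + 59/100 → 1
L = 121/500 + 87/250 + 41/100 + 59/100 + 1 = 259/100 = 2.59 bits/symbol.

2.59 bits/symbol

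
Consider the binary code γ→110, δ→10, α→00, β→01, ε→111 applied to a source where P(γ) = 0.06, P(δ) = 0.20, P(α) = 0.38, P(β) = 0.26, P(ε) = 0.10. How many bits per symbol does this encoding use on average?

L̄ = Σ pᵢ·ℓᵢ = 0.06·3 + 0.20·2 + 0.38·2 + 0.26·2 + 0.10·3 = 2.16 bits/symbol.

2.16 bits/symbol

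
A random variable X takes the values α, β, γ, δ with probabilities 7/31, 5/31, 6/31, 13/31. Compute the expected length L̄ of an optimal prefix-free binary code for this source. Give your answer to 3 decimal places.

1.935 bits/symbol

Repeatedly combine the two least-probable nodes; the expected code length is the sum of the merged weights.
merge 5/31 + 6/31 → 11/31
merge 7/31 + 11/31 → 18/31
merge 13/31 + 18/31 → 1
L = 11/31 + 18/31 + 1 = 60/31 ≈ 1.935 bits/symbol.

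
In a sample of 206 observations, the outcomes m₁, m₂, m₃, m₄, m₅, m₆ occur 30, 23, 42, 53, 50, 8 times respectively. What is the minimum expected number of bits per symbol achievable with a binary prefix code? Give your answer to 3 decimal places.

2.447 bits/symbol

Probabilities are the counts divided by 206.
Repeatedly combine the two least-probable nodes; the expected code length is the sum of the merged weights.
merge 4/103 + 23/206 → 31/206
merge 15/103 + 31/206 → 61/206
merge 21/103 + 25/103 → 46/103
merge 53/206 + 61/206 → 57/103
merge 46/103 + 57/103 → 1
L = 31/206 + 61/206 + 46/103 + 57/103 + 1 = 252/103 ≈ 2.447 bits/symbol.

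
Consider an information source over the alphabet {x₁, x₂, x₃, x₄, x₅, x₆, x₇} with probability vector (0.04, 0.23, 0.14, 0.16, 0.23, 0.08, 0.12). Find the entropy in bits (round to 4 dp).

H = −Σ pᵢ log₂ pᵢ.
−0.04·log₂(0.04) = 0.1858
−0.23·log₂(0.23) = 0.4877
−0.14·log₂(0.14) = 0.3971
−0.16·log₂(0.16) = 0.4230
−0.23·log₂(0.23) = 0.4877
−0.08·log₂(0.08) = 0.2915
−0.12·log₂(0.12) = 0.3671
Sum ≈ 2.6398 → 2.6398 bits.

2.6398 bits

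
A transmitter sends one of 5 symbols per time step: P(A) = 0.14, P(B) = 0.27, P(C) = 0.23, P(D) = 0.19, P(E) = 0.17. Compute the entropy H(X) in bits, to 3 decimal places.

H = −Σ pᵢ log₂ pᵢ.
−0.14·log₂(0.14) = 0.3971
−0.27·log₂(0.27) = 0.5100
−0.23·log₂(0.23) = 0.4877
−0.19·log₂(0.19) = 0.4552
−0.17·log₂(0.17) = 0.4346
Sum ≈ 2.2846 → 2.285 bits.

2.285 bits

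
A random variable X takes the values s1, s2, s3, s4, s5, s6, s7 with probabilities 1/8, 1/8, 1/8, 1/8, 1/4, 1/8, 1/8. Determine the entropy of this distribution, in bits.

2.75 bits

Each probability is a power of 1/2, so log₂(1/p) is an integer.
H = Σ p·log₂(1/p) = 1/8·3 + 1/8·3 + 1/8·3 + 1/8·3 + 1/4·2 + 1/8·3 + 1/8·3 = 2.75 bits.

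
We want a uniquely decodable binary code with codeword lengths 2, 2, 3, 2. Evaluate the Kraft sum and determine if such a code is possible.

0.875; yes

With common denominator 2^3 = 8: Σ 2^(−ℓᵢ) = 2/8 + 2/8 + 1/8 + 2/8 = 7/8 = 0.875.
Kraft's inequality requires Σ ≤ 1; here Σ = 0.875 ≤ 1, so such a prefix code exists.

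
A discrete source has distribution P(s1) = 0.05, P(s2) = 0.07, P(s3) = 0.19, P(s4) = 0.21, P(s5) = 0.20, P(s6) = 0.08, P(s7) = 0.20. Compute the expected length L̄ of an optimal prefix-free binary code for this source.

2.71 bits/symbol

Repeatedly combine the two least-probable nodes; the expected code length is the sum of the merged weights.
merge 1/20 + 7/100 → 3/25
merge 2/25 + 3/25 → 1/5
merge 19/100 + 1/5 → 39/100
merge 1/5 + 1/5 → 2/5
merge 21/100 + 39/100 → 3/5
merge 2/5 + 3/5 → 1
L = 3/25 + 1/5 + 39/100 + 2/5 + 3/5 + 1 = 271/100 = 2.71 bits/symbol.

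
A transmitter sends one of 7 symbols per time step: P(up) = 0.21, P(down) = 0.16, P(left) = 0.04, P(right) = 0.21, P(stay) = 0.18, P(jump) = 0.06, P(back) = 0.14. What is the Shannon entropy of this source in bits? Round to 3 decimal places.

2.640 bits

H = −Σ pᵢ log₂ pᵢ.
−0.21·log₂(0.21) = 0.4728
−0.16·log₂(0.16) = 0.4230
−0.04·log₂(0.04) = 0.1858
−0.21·log₂(0.21) = 0.4728
−0.18·log₂(0.18) = 0.4453
−0.06·log₂(0.06) = 0.2435
−0.14·log₂(0.14) = 0.3971
Sum ≈ 2.6404 → 2.640 bits.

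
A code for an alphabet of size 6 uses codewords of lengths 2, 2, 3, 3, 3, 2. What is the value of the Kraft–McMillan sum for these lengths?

With common denominator 2^3 = 8: Σ 2^(−ℓᵢ) = 2/8 + 2/8 + 1/8 + 1/8 + 1/8 + 2/8 = 9/8 = 1.125.

1.125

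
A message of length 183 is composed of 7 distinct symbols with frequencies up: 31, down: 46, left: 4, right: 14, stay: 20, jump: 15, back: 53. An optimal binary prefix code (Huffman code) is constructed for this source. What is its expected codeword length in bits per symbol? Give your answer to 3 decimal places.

Probabilities are the counts divided by 183.
Repeatedly combine the two least-probable nodes; the expected code length is the sum of the merged weights.
merge 4/183 + 14/183 → 6/61
merge 5/61 + 6/61 → 11/61
merge 20/183 + 31/183 → 17/61
merge 11/61 + 46/183 → 79/183
merge 17/61 + 53/183 → 104/183
merge 79/183 + 104/183 → 1
L = 6/61 + 11/61 + 17/61 + 79/183 + 104/183 + 1 = 156/61 ≈ 2.557 bits/symbol.

2.557 bits/symbol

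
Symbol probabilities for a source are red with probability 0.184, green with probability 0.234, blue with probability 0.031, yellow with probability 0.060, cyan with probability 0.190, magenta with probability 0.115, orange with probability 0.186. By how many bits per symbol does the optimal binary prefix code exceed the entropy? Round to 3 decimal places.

0.063 bits

Entropy H = −Σ p log₂ p ≈ 2.6040 bits.
Huffman merges: 31/1000+3/50→91/1000; 91/1000+23/200→103/500; 23/125+93/500→37/100; 19/100+103/500→99/250; 117/500+37/100→151/250; 99/250+151/250→1. L = 2667/1000 ≈ 2.6670.
L − H = 2.6670 − 2.6040 = 0.063 bits.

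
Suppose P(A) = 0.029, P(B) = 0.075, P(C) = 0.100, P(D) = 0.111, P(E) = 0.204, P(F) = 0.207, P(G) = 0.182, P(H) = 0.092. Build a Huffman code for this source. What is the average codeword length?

Repeatedly combine the two least-probable nodes; the expected code length is the sum of the merged weights.
merge 29/1000 + 3/40 → 13/125
merge 23/250 + 1/10 → 24/125
merge 13/125 + 111/1000 → 43/200
merge 91/500 + 24/125 → 187/500
merge 51/250 + 207/1000 → 411/1000
merge 43/200 + 187/500 → 589/1000
merge 411/1000 + 589/1000 → 1
L = 13/125 + 24/125 + 43/200 + 187/500 + 411/1000 + 589/1000 + 1 = 577/200 = 2.885 bits/symbol.

2.885 bits/symbol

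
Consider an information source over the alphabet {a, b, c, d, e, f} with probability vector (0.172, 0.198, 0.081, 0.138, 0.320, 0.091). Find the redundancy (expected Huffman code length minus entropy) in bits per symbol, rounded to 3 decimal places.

Entropy H = −Σ p log₂ p ≈ 2.4281 bits.
Huffman merges: 81/1000+91/1000→43/250; 69/500+43/250→31/100; 43/250+99/500→37/100; 31/100+8/25→63/100; 37/100+63/100→1. L = 1241/500 ≈ 2.4820.
L − H = 2.4820 − 2.4281 = 0.054 bits.

0.054 bits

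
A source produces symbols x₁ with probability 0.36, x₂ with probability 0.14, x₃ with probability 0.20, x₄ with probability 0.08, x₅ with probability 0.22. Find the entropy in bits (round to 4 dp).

H = −Σ pᵢ log₂ pᵢ.
−0.36·log₂(0.36) = 0.5306
−0.14·log₂(0.14) = 0.3971
−0.20·log₂(0.20) = 0.4644
−0.08·log₂(0.08) = 0.2915
−0.22·log₂(0.22) = 0.4806
Sum ≈ 2.1642 → 2.1642 bits.

2.1642 bits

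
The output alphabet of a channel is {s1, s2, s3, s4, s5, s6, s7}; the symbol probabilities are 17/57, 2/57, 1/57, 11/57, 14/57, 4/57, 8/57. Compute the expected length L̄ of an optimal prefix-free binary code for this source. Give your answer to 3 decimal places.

Repeatedly combine the two least-probable nodes; the expected code length is the sum of the merged weights.
merge 1/57 + 2/57 → 1/19
merge 1/19 + 4/57 → 7/57
merge 7/57 + 8/57 → 5/19
merge 11/57 + 14/57 → 25/57
merge 5/19 + 17/57 → 32/57
merge 25/57 + 32/57 → 1
L = 1/19 + 7/57 + 5/19 + 25/57 + 32/57 + 1 = 139/57 ≈ 2.439 bits/symbol.

2.439 bits/symbol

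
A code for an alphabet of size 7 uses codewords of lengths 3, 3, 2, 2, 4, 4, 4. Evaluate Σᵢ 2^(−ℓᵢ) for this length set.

With common denominator 2^4 = 16: Σ 2^(−ℓᵢ) = 2/16 + 2/16 + 4/16 + 4/16 + 1/16 + 1/16 + 1/16 = 15/16 = 0.9375.

0.9375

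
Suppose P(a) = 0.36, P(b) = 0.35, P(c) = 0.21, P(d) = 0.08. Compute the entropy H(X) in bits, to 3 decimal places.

1.825 bits

H = −Σ pᵢ log₂ pᵢ.
−0.36·log₂(0.36) = 0.5306
−0.35·log₂(0.35) = 0.5301
−0.21·log₂(0.21) = 0.4728
−0.08·log₂(0.08) = 0.2915
Sum ≈ 1.8250 → 1.825 bits.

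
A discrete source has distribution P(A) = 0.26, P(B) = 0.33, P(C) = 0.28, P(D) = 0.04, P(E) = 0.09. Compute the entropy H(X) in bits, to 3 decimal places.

2.046 bits

H = −Σ pᵢ log₂ pᵢ.
−0.26·log₂(0.26) = 0.5053
−0.33·log₂(0.33) = 0.5278
−0.28·log₂(0.28) = 0.5142
−0.04·log₂(0.04) = 0.1858
−0.09·log₂(0.09) = 0.3127
Sum ≈ 2.0457 → 2.046 bits.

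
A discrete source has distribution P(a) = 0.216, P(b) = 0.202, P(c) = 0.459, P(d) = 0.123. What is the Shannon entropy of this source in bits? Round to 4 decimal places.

H = −Σ pᵢ log₂ pᵢ.
−0.216·log₂(0.216) = 0.4776
−0.202·log₂(0.202) = 0.4661
−0.459·log₂(0.459) = 0.5157
−0.123·log₂(0.123) = 0.3719
Sum ≈ 1.8312 → 1.8312 bits.

1.8312 bits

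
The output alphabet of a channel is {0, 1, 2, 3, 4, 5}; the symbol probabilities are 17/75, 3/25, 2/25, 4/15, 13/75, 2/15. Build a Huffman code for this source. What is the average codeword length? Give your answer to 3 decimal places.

Repeatedly combine the two least-probable nodes; the expected code length is the sum of the merged weights.
merge 2/25 + 3/25 → 1/5
merge 2/15 + 13/75 → 23/75
merge 1/5 + 17/75 → 32/75
merge 4/15 + 23/75 → 43/75
merge 32/75 + 43/75 → 1
L = 1/5 + 23/75 + 32/75 + 43/75 + 1 = 188/75 ≈ 2.507 bits/symbol.

2.507 bits/symbol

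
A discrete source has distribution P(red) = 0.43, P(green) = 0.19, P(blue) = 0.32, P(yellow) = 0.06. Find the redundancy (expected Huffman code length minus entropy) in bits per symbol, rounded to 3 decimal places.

Entropy H = −Σ p log₂ p ≈ 1.7484 bits.
Huffman merges: 3/50+19/100→1/4; 1/4+8/25→57/100; 43/100+57/100→1. L = 91/50 ≈ 1.8200.
L − H = 1.8200 − 1.7484 = 0.072 bits.

0.072 bits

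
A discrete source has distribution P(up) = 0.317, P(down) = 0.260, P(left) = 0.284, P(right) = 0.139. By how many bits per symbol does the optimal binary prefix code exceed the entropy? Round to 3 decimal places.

0.058 bits

Entropy H = −Σ p log₂ p ≈ 1.9422 bits.
Huffman merges: 139/1000+13/50→399/1000; 71/250+317/1000→601/1000; 399/1000+601/1000→1. L = 2 ≈ 2.0000.
L − H = 2.0000 − 1.9422 = 0.058 bits.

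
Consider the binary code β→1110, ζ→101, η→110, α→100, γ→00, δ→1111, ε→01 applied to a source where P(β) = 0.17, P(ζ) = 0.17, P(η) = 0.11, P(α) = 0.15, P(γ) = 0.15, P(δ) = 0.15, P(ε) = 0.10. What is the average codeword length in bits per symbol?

3.07 bits/symbol

L̄ = Σ pᵢ·ℓᵢ = 0.17·4 + 0.17·3 + 0.11·3 + 0.15·3 + 0.15·2 + 0.15·4 + 0.10·2 = 3.07 bits/symbol.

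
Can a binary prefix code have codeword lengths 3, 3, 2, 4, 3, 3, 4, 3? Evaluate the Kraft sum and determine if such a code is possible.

With common denominator 2^4 = 16: Σ 2^(−ℓᵢ) = 2/16 + 2/16 + 4/16 + 1/16 + 2/16 + 2/16 + 1/16 + 2/16 = 16/16 = 1.
Kraft's inequality requires Σ ≤ 1; here Σ = 1 ≤ 1, so such a prefix code exists.

1; yes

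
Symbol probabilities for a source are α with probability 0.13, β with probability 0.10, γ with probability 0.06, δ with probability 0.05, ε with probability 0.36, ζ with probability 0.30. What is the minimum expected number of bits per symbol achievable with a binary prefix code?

2.3 bits/symbol

Repeatedly combine the two least-probable nodes; the expected code length is the sum of the merged weights.
merge 1/20 + 3/50 → 11/100
merge 1/10 + 11/100 → 21/100
merge 13/100 + 21/100 → 17/50
merge 3/10 + 17/50 → 16/25
merge 9/25 + 16/25 → 1
L = 11/100 + 21/100 + 17/50 + 16/25 + 1 = 23/10 = 2.3 bits/symbol.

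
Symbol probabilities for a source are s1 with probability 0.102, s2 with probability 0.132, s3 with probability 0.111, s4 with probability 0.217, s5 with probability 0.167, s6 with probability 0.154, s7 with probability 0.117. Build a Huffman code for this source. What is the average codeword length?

2.783 bits/symbol

Repeatedly combine the two least-probable nodes; the expected code length is the sum of the merged weights.
merge 51/500 + 111/1000 → 213/1000
merge 117/1000 + 33/250 → 249/1000
merge 77/500 + 167/1000 → 321/1000
merge 213/1000 + 217/1000 → 43/100
merge 249/1000 + 321/1000 → 57/100
merge 43/100 + 57/100 → 1
L = 213/1000 + 249/1000 + 321/1000 + 43/100 + 57/100 + 1 = 2783/1000 = 2.783 bits/symbol.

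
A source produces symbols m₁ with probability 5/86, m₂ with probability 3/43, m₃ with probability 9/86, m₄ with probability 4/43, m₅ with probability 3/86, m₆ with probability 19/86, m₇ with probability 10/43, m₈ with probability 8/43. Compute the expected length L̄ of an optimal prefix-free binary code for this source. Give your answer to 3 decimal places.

Repeatedly combine the two least-probable nodes; the expected code length is the sum of the merged weights.
merge 3/86 + 5/86 → 4/43
merge 3/43 + 4/43 → 7/43
merge 4/43 + 9/86 → 17/86
merge 7/43 + 8/43 → 15/43
merge 17/86 + 19/86 → 18/43
merge 10/43 + 15/43 → 25/43
merge 18/43 + 25/43 → 1
L = 4/43 + 7/43 + 17/86 + 15/43 + 18/43 + 25/43 + 1 = 241/86 ≈ 2.802 bits/symbol.

2.802 bits/symbol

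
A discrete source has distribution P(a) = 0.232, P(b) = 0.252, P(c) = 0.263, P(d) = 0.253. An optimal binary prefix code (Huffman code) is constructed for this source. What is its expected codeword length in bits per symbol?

Repeatedly combine the two least-probable nodes; the expected code length is the sum of the merged weights.
merge 29/125 + 63/250 → 121/250
merge 253/1000 + 263/1000 → 129/250
merge 121/250 + 129/250 → 1
L = 121/250 + 129/250 + 1 = 2 bits/symbol.

2 bits/symbol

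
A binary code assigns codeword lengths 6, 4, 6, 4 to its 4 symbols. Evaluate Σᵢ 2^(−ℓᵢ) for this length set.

0.15625

With common denominator 2^6 = 64: Σ 2^(−ℓᵢ) = 1/64 + 4/64 + 1/64 + 4/64 = 10/64 = 0.15625.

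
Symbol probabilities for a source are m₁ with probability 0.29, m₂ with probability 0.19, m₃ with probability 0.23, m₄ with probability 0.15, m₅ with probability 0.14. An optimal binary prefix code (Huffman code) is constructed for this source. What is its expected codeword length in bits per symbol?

Repeatedly combine the two least-probable nodes; the expected code length is the sum of the merged weights.
merge 7/50 + 3/20 → 29/100
merge 19/100 + 23/100 → 21/50
merge 29/100 + 29/100 → 29/50
merge 21/50 + 29/50 → 1
L = 29/100 + 21/50 + 29/50 + 1 = 229/100 = 2.29 bits/symbol.

2.29 bits/symbol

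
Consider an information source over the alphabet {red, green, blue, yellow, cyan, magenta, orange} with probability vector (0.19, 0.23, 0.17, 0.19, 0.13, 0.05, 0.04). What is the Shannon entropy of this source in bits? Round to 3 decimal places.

2.617 bits

H = −Σ pᵢ log₂ pᵢ.
−0.19·log₂(0.19) = 0.4552
−0.23·log₂(0.23) = 0.4877
−0.17·log₂(0.17) = 0.4346
−0.19·log₂(0.19) = 0.4552
−0.13·log₂(0.13) = 0.3826
−0.05·log₂(0.05) = 0.2161
−0.04·log₂(0.04) = 0.1858
Sum ≈ 2.6172 → 2.617 bits.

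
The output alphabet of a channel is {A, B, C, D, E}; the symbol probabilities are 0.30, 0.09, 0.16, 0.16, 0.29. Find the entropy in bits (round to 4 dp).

2.1977 bits

H = −Σ pᵢ log₂ pᵢ.
−0.30·log₂(0.30) = 0.5211
−0.09·log₂(0.09) = 0.3127
−0.16·log₂(0.16) = 0.4230
−0.16·log₂(0.16) = 0.4230
−0.29·log₂(0.29) = 0.5179
Sum ≈ 2.1977 → 2.1977 bits.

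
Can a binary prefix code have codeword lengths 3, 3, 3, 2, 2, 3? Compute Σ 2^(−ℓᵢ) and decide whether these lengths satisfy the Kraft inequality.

With common denominator 2^3 = 8: Σ 2^(−ℓᵢ) = 1/8 + 1/8 + 1/8 + 2/8 + 2/8 + 1/8 = 8/8 = 1.
Kraft's inequality requires Σ ≤ 1; here Σ = 1 ≤ 1, so such a prefix code exists.

1; yes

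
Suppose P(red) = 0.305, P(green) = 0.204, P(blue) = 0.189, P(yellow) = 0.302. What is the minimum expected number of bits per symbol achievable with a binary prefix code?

2 bits/symbol

Repeatedly combine the two least-probable nodes; the expected code length is the sum of the merged weights.
merge 189/1000 + 51/250 → 393/1000
merge 151/500 + 61/200 → 607/1000
merge 393/1000 + 607/1000 → 1
L = 393/1000 + 607/1000 + 1 = 2 bits/symbol.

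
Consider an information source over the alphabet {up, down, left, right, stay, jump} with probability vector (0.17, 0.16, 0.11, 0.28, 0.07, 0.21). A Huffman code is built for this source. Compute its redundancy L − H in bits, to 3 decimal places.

0.047 bits

Entropy H = −Σ p log₂ p ≈ 2.4635 bits.
Huffman merges: 7/100+11/100→9/50; 4/25+17/100→33/100; 9/50+21/100→39/100; 7/25+33/100→61/100; 39/100+61/100→1. L = 251/100 ≈ 2.5100.
L − H = 2.5100 − 2.4635 = 0.047 bits.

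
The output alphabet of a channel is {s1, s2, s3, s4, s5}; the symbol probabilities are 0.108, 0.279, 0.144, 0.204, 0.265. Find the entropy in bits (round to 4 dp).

H = −Σ pᵢ log₂ pᵢ.
−0.108·log₂(0.108) = 0.3468
−0.279·log₂(0.279) = 0.5138
−0.144·log₂(0.144) = 0.4026
−0.204·log₂(0.204) = 0.4678
−0.265·log₂(0.265) = 0.5077
Sum ≈ 2.2388 → 2.2388 bits.

2.2388 bits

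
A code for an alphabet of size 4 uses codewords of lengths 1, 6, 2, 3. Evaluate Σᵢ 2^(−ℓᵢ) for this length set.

With common denominator 2^6 = 64: Σ 2^(−ℓᵢ) = 32/64 + 1/64 + 16/64 + 8/64 = 57/64 = 0.890625.

0.890625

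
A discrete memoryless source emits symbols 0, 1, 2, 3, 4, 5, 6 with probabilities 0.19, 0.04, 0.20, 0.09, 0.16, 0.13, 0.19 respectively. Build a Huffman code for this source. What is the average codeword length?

2.74 bits/symbol

Repeatedly combine the two least-probable nodes; the expected code length is the sum of the merged weights.
merge 1/25 + 9/100 → 13/100
merge 13/100 + 13/100 → 13/50
merge 4/25 + 19/100 → 7/20
merge 19/100 + 1/5 → 39/100
merge 13/50 + 7/20 → 61/100
merge 39/100 + 61/100 → 1
L = 13/100 + 13/50 + 7/20 + 39/100 + 61/100 + 1 = 137/50 = 2.74 bits/symbol.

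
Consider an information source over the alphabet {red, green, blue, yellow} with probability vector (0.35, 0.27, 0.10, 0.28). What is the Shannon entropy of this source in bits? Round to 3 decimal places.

1.887 bits

H = −Σ pᵢ log₂ pᵢ.
−0.35·log₂(0.35) = 0.5301
−0.27·log₂(0.27) = 0.5100
−0.10·log₂(0.10) = 0.3322
−0.28·log₂(0.28) = 0.5142
Sum ≈ 1.8865 → 1.887 bits.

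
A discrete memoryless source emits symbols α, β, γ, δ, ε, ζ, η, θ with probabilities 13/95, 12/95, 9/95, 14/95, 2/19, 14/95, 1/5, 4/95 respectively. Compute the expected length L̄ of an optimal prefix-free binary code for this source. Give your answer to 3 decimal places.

2.937 bits/symbol

Repeatedly combine the two least-probable nodes; the expected code length is the sum of the merged weights.
merge 4/95 + 9/95 → 13/95
merge 2/19 + 12/95 → 22/95
merge 13/95 + 13/95 → 26/95
merge 14/95 + 14/95 → 28/95
merge 1/5 + 22/95 → 41/95
merge 26/95 + 28/95 → 54/95
merge 41/95 + 54/95 → 1
L = 13/95 + 22/95 + 26/95 + 28/95 + 41/95 + 54/95 + 1 = 279/95 ≈ 2.937 bits/symbol.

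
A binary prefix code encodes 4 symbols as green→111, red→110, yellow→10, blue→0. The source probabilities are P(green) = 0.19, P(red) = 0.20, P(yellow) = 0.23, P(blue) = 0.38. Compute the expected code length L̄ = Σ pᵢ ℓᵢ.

2.01 bits/symbol

L̄ = Σ pᵢ·ℓᵢ = 0.19·3 + 0.20·3 + 0.23·2 + 0.38·1 = 2.01 bits/symbol.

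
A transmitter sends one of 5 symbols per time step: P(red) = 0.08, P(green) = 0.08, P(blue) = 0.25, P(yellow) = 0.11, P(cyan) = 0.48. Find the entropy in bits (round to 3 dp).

H = −Σ pᵢ log₂ pᵢ.
−0.08·log₂(0.08) = 0.2915
−0.08·log₂(0.08) = 0.2915
−0.25·log₂(0.25) = 0.5000
−0.11·log₂(0.11) = 0.3503
−0.48·log₂(0.48) = 0.5083
Sum ≈ 1.9416 → 1.942 bits.

1.942 bits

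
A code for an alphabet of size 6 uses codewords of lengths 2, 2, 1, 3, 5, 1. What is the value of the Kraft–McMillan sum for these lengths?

With common denominator 2^5 = 32: Σ 2^(−ℓᵢ) = 8/32 + 8/32 + 16/32 + 4/32 + 1/32 + 16/32 = 53/32 = 1.65625.

1.65625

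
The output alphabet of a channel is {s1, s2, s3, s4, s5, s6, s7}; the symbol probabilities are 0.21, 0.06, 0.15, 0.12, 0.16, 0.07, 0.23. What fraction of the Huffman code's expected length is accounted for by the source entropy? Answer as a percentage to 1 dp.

Entropy H = −Σ p log₂ p ≈ 2.6732 bits.
Huffman merges: 3/50+7/100→13/100; 3/25+13/100→1/4; 3/20+4/25→31/100; 21/100+23/100→11/25; 1/4+31/100→14/25; 11/25+14/25→1. L = 269/100 ≈ 2.6900.
Efficiency = H/L = 2.6732/2.6900 = 99.4%.

99.4%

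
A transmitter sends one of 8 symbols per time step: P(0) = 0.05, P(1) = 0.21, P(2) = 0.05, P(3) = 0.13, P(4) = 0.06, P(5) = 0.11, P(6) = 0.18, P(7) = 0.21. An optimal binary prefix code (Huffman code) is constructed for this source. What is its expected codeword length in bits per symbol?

Repeatedly combine the two least-probable nodes; the expected code length is the sum of the merged weights.
merge 1/20 + 1/20 → 1/10
merge 3/50 + 1/10 → 4/25
merge 11/100 + 13/100 → 6/25
merge 4/25 + 9/50 → 17/50
merge 21/100 + 21/100 → 21/50
merge 6/25 + 17/50 → 29/50
merge 21/50 + 29/50 → 1
L = 1/10 + 4/25 + 6/25 + 17/50 + 21/50 + 29/50 + 1 = 71/25 = 2.84 bits/symbol.

2.84 bits/symbol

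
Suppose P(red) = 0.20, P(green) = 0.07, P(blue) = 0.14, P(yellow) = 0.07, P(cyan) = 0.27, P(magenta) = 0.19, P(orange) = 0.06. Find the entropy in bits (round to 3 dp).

H = −Σ pᵢ log₂ pᵢ.
−0.20·log₂(0.20) = 0.4644
−0.07·log₂(0.07) = 0.2686
−0.14·log₂(0.14) = 0.3971
−0.07·log₂(0.07) = 0.2686
−0.27·log₂(0.27) = 0.5100
−0.19·log₂(0.19) = 0.4552
−0.06·log₂(0.06) = 0.2435
Sum ≈ 2.6074 → 2.607 bits.

2.607 bits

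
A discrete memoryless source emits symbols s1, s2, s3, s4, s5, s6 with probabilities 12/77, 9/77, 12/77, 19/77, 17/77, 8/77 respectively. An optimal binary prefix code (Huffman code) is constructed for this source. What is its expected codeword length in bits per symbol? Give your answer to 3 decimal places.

2.532 bits/symbol

Repeatedly combine the two least-probable nodes; the expected code length is the sum of the merged weights.
merge 8/77 + 9/77 → 17/77
merge 12/77 + 12/77 → 24/77
merge 17/77 + 17/77 → 34/77
merge 19/77 + 24/77 → 43/77
merge 34/77 + 43/77 → 1
L = 17/77 + 24/77 + 34/77 + 43/77 + 1 = 195/77 ≈ 2.532 bits/symbol.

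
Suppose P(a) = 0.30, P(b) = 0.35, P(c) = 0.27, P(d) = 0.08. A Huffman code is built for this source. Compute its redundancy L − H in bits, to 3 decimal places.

Entropy H = −Σ p log₂ p ≈ 1.8527 bits.
Huffman merges: 2/25+27/100→7/20; 3/10+7/20→13/20; 7/20+13/20→1. L = 2 ≈ 2.0000.
L − H = 2.0000 − 1.8527 = 0.147 bits.

0.147 bits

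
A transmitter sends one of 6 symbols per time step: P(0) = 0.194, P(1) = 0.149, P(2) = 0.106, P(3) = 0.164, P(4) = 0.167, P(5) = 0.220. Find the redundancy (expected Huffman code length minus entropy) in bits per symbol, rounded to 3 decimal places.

0.035 bits

Entropy H = −Σ p log₂ p ≈ 2.5510 bits.
Huffman merges: 53/500+149/1000→51/200; 41/250+167/1000→331/1000; 97/500+11/50→207/500; 51/200+331/1000→293/500; 207/500+293/500→1. L = 1293/500 ≈ 2.5860.
L − H = 2.5860 − 2.5510 = 0.035 bits.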